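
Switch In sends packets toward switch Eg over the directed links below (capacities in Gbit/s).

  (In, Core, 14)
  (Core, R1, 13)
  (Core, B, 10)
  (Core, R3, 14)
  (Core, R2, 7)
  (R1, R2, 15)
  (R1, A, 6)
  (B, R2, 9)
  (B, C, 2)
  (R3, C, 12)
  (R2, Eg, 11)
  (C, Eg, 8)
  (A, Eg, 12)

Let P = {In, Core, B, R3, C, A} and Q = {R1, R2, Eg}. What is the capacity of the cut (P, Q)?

Edges leaving {In, Core, B, R3, C, A}: Core→R1 (13), Core→R2 (7), B→R2 (9), C→Eg (8), A→Eg (12).
Cut capacity = 13 + 7 + 9 + 8 + 12 = 49.

49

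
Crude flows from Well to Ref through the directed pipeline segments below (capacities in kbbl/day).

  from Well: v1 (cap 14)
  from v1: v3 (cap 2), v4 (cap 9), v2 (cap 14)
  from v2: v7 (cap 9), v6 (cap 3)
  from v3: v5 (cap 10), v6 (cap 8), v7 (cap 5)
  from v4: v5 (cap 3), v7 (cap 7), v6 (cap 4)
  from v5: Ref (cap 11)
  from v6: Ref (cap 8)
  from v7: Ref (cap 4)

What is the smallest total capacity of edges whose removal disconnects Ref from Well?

14

Augment Well→v1→v2→v6→Ref: bottleneck 3, flow now 3.
Augment Well→v1→v2→v7→Ref: bottleneck 4, flow now 7.
Augment Well→v1→v3→v5→Ref: bottleneck 2, flow now 9.
Augment Well→v1→v4→v5→Ref: bottleneck 3, flow now 12.
Augment Well→v1→v4→v6→Ref: bottleneck 2, flow now 14.
No augmenting path remains; maximum flow = 14.
By max-flow min-cut, the minimum cut capacity equals the max flow.
In the residual graph, reachable from Well: {Well}.
Min-cut edges: Well→v1 (14); capacity 14 = 14.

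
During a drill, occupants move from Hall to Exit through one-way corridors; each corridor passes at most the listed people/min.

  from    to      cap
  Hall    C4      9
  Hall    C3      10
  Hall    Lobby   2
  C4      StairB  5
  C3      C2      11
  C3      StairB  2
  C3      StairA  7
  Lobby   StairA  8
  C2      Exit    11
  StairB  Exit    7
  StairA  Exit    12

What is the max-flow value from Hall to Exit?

Augment Hall→C4→StairB→Exit: bottleneck 5, flow now 5.
Augment Hall→C3→C2→Exit: bottleneck 10, flow now 15.
Augment Hall→Lobby→StairA→Exit: bottleneck 2, flow now 17.
No augmenting path remains; maximum flow = 17.
In the residual graph, reachable from Hall: {Hall, C4}.
Min-cut edges: Hall→C3 (10), Hall→Lobby (2), C4→StairB (5); capacity 10 + 2 + 5 = 17.
This cut is saturated, so no flow can exceed 17.

17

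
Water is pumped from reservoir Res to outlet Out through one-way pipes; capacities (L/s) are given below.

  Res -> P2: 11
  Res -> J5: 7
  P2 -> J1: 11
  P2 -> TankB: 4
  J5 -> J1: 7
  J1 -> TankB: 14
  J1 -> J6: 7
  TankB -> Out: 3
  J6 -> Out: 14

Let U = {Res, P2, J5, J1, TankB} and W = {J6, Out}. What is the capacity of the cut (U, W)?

10

Edges leaving {Res, P2, J5, J1, TankB}: J1→J6 (7), TankB→Out (3).
Cut capacity = 7 + 3 = 10.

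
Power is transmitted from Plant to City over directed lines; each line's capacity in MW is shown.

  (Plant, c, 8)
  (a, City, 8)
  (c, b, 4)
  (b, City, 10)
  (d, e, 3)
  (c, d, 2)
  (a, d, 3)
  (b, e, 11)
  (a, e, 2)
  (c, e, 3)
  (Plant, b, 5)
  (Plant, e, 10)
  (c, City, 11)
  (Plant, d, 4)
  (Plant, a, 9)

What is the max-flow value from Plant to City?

21

Augment Plant→a→City: bottleneck 8, flow now 8.
Augment Plant→b→City: bottleneck 5, flow now 13.
Augment Plant→c→City: bottleneck 8, flow now 21.
No augmenting path remains; maximum flow = 21.
In the residual graph, reachable from Plant: {Plant, a, d, e}.
Min-cut edges: Plant→b (5), Plant→c (8), a→City (8); capacity 5 + 8 + 8 = 21.
This cut is saturated, so no flow can exceed 21.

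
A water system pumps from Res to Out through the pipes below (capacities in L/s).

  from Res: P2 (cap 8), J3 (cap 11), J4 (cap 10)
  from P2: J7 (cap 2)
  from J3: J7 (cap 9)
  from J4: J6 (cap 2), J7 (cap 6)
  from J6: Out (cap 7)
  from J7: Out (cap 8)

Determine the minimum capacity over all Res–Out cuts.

10

Augment Res→P2→J7→Out: bottleneck 2, flow now 2.
Augment Res→J3→J7→Out: bottleneck 6, flow now 8.
Augment Res→J4→J6→Out: bottleneck 2, flow now 10.
No augmenting path remains; maximum flow = 10.
By max-flow min-cut, the minimum cut capacity equals the max flow.
In the residual graph, reachable from Res: {Res, P2, J3, J4, J7}.
Min-cut edges: J4→J6 (2), J7→Out (8); capacity 2 + 8 = 10.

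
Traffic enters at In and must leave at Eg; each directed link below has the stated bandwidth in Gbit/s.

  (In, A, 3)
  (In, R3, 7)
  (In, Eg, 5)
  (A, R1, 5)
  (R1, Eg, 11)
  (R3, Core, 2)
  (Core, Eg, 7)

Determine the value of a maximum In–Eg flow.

10

Augment In→Eg: bottleneck 5, flow now 5.
Augment In→A→R1→Eg: bottleneck 3, flow now 8.
Augment In→R3→Core→Eg: bottleneck 2, flow now 10.
No augmenting path remains; maximum flow = 10.
In the residual graph, reachable from In: {In, R3}.
Min-cut edges: In→A (3), In→Eg (5), R3→Core (2); capacity 3 + 5 + 2 = 10.
This cut is saturated, so no flow can exceed 10.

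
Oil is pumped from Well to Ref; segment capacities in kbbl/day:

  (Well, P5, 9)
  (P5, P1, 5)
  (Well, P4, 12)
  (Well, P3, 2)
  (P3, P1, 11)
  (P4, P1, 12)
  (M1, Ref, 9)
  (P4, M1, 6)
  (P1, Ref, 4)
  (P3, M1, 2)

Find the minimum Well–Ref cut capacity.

Augment Well→P4→P1→Ref: bottleneck 4, flow now 4.
Augment Well→P4→M1→Ref: bottleneck 6, flow now 10.
Augment Well→P3→M1→Ref: bottleneck 2, flow now 12.
No augmenting path remains; maximum flow = 12.
By max-flow min-cut, the minimum cut capacity equals the max flow.
In the residual graph, reachable from Well: {Well, P4, P5, P1}.
Min-cut edges: Well→P3 (2), P4→M1 (6), P1→Ref (4); capacity 2 + 6 + 4 = 12.

12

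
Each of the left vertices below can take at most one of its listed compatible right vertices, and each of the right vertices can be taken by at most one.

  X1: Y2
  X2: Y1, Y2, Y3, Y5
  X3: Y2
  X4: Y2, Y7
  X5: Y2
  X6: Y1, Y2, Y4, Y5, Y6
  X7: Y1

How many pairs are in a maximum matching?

Unit-capacity flow: source→left, listed edges, right→sink; max matching = max flow.
Augmenting path X1→Y2 (+1); matched 1.
Augmenting path X2→Y1 (+1); matched 2.
Augmenting path X4→Y7 (+1); matched 3.
Augmenting path X6→Y4 (+1); matched 4.
Augmenting path X7→Y1→X2→Y3 (+1); matched 5.
No augmenting path remains; maximum matching = 5.
König certificate: {X2, X4, X6, X7, Y2} is a vertex cover of size 5 (every listed pair touches it), so no matching can be larger.

5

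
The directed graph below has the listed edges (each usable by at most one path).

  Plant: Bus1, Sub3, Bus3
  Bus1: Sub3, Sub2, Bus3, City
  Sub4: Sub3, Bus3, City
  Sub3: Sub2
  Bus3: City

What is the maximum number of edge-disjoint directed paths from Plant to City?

2

Assign every edge capacity 1; by Menger, the answer equals the max flow.
Path Plant→Bus1→City (+1); total 1.
Path Plant→Bus3→City (+1); total 2.
No residual Plant→City path; max flow = 2.
Certifying cut of size 2: {Plant→Bus1, Plant→Bus3}.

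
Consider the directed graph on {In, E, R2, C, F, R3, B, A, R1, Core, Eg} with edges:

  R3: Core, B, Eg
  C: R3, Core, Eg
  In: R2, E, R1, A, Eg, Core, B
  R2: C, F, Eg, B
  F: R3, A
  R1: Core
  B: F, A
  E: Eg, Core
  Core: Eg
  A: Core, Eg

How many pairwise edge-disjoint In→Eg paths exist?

6

Assign every edge capacity 1; by Menger, the answer equals the max flow.
Path In→Eg (+1); total 1.
Path In→E→Eg (+1); total 2.
Path In→R2→Eg (+1); total 3.
Path In→A→Eg (+1); total 4.
Path In→Core→Eg (+1); total 5.
Path In→B→F→R3→Eg (+1); total 6.
No residual In→Eg path; max flow = 6.
Certifying cut of size 6: {Core→Eg, In→A, In→B, In→E, In→Eg, In→R2}.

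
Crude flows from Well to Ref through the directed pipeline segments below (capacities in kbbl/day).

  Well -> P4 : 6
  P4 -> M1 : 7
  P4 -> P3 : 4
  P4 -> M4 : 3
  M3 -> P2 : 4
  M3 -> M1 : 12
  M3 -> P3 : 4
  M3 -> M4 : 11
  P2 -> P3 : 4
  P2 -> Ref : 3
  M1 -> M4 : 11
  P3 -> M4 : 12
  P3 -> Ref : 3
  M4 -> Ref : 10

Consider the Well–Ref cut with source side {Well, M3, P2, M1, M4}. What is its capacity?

Edges leaving {Well, M3, P2, M1, M4}: Well→P4 (6), M3→P3 (4), P2→P3 (4), P2→Ref (3), M4→Ref (10).
Cut capacity = 6 + 4 + 4 + 3 + 10 = 27.

27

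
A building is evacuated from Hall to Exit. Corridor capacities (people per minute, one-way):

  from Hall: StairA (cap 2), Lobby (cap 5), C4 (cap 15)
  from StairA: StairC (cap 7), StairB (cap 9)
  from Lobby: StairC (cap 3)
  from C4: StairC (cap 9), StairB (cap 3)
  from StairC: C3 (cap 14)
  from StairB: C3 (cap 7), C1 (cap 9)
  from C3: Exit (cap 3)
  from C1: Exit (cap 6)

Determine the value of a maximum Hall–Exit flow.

8

Augment Hall→StairA→StairC→C3→Exit: bottleneck 2, flow now 2.
Augment Hall→Lobby→StairC→C3→Exit: bottleneck 1, flow now 3.
Augment Hall→C4→StairB→C1→Exit: bottleneck 3, flow now 6.
Augment Hall→Lobby→StairC→StairA→StairB→C1→Exit: bottleneck 2, flow now 8. (uses reverse residual edge)
No augmenting path remains; maximum flow = 8.
In the residual graph, reachable from Hall: {Hall, Lobby, C4, StairC, C3}.
Min-cut edges: Hall→StairA (2), C4→StairB (3), C3→Exit (3); capacity 2 + 3 + 3 = 8.
This cut is saturated, so no flow can exceed 8.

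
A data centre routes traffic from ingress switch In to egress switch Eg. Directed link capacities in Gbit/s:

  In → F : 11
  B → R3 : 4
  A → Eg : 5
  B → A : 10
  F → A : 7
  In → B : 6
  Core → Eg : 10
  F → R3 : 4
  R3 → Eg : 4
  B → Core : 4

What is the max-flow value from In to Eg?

13

Augment In→F→R3→Eg: bottleneck 4, flow now 4.
Augment In→F→A→Eg: bottleneck 5, flow now 9.
Augment In→B→Core→Eg: bottleneck 4, flow now 13.
No augmenting path remains; maximum flow = 13.
In the residual graph, reachable from In: {In, F, B, R3, A}.
Min-cut edges: B→Core (4), R3→Eg (4), A→Eg (5); capacity 4 + 4 + 5 = 13.
This cut is saturated, so no flow can exceed 13.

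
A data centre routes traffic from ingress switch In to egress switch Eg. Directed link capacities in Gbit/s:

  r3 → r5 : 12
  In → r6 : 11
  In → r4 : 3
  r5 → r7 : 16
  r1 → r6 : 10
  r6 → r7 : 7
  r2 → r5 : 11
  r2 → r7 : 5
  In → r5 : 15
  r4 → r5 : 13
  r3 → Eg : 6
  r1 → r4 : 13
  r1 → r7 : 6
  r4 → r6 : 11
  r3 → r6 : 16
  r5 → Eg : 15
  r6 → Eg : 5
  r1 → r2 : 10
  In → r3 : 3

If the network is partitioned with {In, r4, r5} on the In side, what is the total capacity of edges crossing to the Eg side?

Edges leaving {In, r4, r5}: In→r3 (3), In→r6 (11), r4→r6 (11), r5→r7 (16), r5→Eg (15).
Cut capacity = 3 + 11 + 11 + 16 + 15 = 56.

56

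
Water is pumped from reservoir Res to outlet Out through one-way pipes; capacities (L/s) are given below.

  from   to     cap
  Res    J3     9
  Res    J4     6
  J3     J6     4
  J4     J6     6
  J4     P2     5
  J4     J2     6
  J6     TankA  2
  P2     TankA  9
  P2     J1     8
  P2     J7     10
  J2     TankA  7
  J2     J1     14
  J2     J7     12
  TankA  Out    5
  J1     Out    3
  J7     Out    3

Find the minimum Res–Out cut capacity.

8

Augment Res→J3→J6→TankA→Out: bottleneck 2, flow now 2.
Augment Res→J4→P2→TankA→Out: bottleneck 3, flow now 5.
Augment Res→J4→P2→J1→Out: bottleneck 2, flow now 7.
Augment Res→J4→J2→J1→Out: bottleneck 1, flow now 8.
No augmenting path remains; maximum flow = 8.
By max-flow min-cut, the minimum cut capacity equals the max flow.
In the residual graph, reachable from Res: {Res, J3, J6}.
Min-cut edges: Res→J4 (6), J6→TankA (2); capacity 6 + 2 = 8.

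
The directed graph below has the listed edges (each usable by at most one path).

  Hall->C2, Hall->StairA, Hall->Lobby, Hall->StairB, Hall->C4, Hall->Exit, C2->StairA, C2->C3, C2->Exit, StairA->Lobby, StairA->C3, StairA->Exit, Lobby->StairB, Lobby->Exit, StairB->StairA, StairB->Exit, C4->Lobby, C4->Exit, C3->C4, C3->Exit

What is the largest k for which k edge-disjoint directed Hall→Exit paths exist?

6

Assign every edge capacity 1; by Menger, the answer equals the max flow.
Path Hall→Exit (+1); total 1.
Path Hall→C2→Exit (+1); total 2.
Path Hall→StairA→Exit (+1); total 3.
Path Hall→Lobby→Exit (+1); total 4.
Path Hall→StairB→Exit (+1); total 5.
Path Hall→C4→Exit (+1); total 6.
No residual Hall→Exit path; max flow = 6.
Certifying cut of size 6: {Hall→C2, Hall→C4, Hall→Exit, Hall→Lobby, Hall→StairA, Hall→StairB}.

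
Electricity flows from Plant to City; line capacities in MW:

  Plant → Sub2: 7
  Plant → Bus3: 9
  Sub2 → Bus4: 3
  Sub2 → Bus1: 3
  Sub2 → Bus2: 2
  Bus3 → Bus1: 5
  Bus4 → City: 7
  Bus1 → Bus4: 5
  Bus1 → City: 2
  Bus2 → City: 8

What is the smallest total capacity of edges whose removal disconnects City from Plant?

11

Augment Plant→Sub2→Bus4→City: bottleneck 3, flow now 3.
Augment Plant→Sub2→Bus1→City: bottleneck 2, flow now 5.
Augment Plant→Sub2→Bus2→City: bottleneck 2, flow now 7.
Augment Plant→Bus3→Bus1→Bus4→City: bottleneck 4, flow now 11.
No augmenting path remains; maximum flow = 11.
By max-flow min-cut, the minimum cut capacity equals the max flow.
In the residual graph, reachable from Plant: {Plant, Sub2, Bus3, Bus4, Bus1}.
Min-cut edges: Sub2→Bus2 (2), Bus4→City (7), Bus1→City (2); capacity 2 + 7 + 2 = 11.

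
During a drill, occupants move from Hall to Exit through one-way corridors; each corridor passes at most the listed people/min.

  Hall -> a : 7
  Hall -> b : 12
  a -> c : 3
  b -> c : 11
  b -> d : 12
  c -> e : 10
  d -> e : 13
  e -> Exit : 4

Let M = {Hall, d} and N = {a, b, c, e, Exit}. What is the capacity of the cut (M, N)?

32

Edges leaving {Hall, d}: Hall→a (7), Hall→b (12), d→e (13).
Cut capacity = 7 + 12 + 13 = 32.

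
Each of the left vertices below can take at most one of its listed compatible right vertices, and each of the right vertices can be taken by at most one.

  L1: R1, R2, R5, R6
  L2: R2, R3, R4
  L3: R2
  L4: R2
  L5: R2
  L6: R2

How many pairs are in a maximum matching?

3

Unit-capacity flow: source→left, listed edges, right→sink; max matching = max flow.
Augmenting path L1→R1 (+1); matched 1.
Augmenting path L2→R2 (+1); matched 2.
Augmenting path L3→R2→L2→R3 (+1); matched 3.
No augmenting path remains; maximum matching = 3.
König certificate: {L1, L2, R2} is a vertex cover of size 3 (every listed pair touches it), so no matching can be larger.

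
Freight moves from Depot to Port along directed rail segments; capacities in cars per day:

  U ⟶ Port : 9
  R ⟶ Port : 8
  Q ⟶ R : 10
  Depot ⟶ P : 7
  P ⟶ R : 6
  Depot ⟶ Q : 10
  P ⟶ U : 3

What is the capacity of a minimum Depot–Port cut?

Augment Depot→P→R→Port: bottleneck 6, flow now 6.
Augment Depot→P→U→Port: bottleneck 1, flow now 7.
Augment Depot→Q→R→Port: bottleneck 2, flow now 9.
Augment Depot→Q→R→P→U→Port: bottleneck 2, flow now 11. (uses reverse residual edge)
No augmenting path remains; maximum flow = 11.
By max-flow min-cut, the minimum cut capacity equals the max flow.
In the residual graph, reachable from Depot: {Depot, P, Q, R}.
Min-cut edges: P→U (3), R→Port (8); capacity 3 + 8 = 11.

11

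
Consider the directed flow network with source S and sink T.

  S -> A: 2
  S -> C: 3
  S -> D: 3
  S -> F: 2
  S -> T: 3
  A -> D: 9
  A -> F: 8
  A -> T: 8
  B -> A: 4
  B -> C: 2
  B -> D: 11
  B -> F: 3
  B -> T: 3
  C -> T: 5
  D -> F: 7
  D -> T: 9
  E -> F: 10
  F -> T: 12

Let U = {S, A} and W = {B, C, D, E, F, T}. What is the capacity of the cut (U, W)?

36

Edges leaving {S, A}: S→C (3), S→D (3), S→F (2), S→T (3), A→D (9), A→F (8), A→T (8).
Cut capacity = 3 + 3 + 2 + 3 + 9 + 8 + 8 = 36.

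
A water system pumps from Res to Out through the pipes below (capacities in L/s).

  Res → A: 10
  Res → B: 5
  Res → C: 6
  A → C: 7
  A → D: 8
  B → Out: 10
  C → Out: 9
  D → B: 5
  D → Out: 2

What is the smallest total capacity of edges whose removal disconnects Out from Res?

Augment Res→B→Out: bottleneck 5, flow now 5.
Augment Res→C→Out: bottleneck 6, flow now 11.
Augment Res→A→C→Out: bottleneck 3, flow now 14.
Augment Res→A→D→Out: bottleneck 2, flow now 16.
Augment Res→A→D→B→Out: bottleneck 5, flow now 21.
No augmenting path remains; maximum flow = 21.
By max-flow min-cut, the minimum cut capacity equals the max flow.
In the residual graph, reachable from Res: {Res}.
Min-cut edges: Res→A (10), Res→B (5), Res→C (6); capacity 10 + 5 + 6 = 21.

21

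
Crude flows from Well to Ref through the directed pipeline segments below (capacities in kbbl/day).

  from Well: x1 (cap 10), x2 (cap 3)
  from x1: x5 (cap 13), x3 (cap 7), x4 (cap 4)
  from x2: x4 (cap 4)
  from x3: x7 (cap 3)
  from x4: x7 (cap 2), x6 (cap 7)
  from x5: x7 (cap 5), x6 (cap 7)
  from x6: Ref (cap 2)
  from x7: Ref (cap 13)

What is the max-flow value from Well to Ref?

Augment Well→x1→x3→x7→Ref: bottleneck 3, flow now 3.
Augment Well→x1→x4→x6→Ref: bottleneck 2, flow now 5.
Augment Well→x1→x4→x7→Ref: bottleneck 2, flow now 7.
Augment Well→x1→x5→x7→Ref: bottleneck 3, flow now 10.
Augment Well→x2→x4→x1→x5→x7→Ref: bottleneck 2, flow now 12. (uses reverse residual edge)
No augmenting path remains; maximum flow = 12.
In the residual graph, reachable from Well: {Well, x1, x2, x3, x4, x5, x6}.
Min-cut edges: x3→x7 (3), x4→x7 (2), x5→x7 (5), x6→Ref (2); capacity 3 + 2 + 5 + 2 = 12.
This cut is saturated, so no flow can exceed 12.

12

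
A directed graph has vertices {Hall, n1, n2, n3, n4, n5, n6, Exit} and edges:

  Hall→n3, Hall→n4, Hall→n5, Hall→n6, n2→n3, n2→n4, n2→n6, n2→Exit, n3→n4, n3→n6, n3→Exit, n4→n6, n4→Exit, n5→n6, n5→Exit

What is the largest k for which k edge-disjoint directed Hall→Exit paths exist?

Assign every edge capacity 1; by Menger, the answer equals the max flow.
Path Hall→n3→Exit (+1); total 1.
Path Hall→n4→Exit (+1); total 2.
Path Hall→n5→Exit (+1); total 3.
No residual Hall→Exit path; max flow = 3.
Certifying cut of size 3: {Hall→n3, Hall→n4, Hall→n5}.

3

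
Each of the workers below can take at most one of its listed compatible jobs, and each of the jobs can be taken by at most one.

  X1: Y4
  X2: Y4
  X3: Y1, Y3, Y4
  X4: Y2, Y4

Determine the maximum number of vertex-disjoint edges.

3

Unit-capacity flow: source→left, listed edges, right→sink; max matching = max flow.
Augmenting path X1→Y4 (+1); matched 1.
Augmenting path X3→Y1 (+1); matched 2.
Augmenting path X4→Y2 (+1); matched 3.
No augmenting path remains; maximum matching = 3.
König certificate: {X3, X4, Y4} is a vertex cover of size 3 (every listed pair touches it), so no matching can be larger.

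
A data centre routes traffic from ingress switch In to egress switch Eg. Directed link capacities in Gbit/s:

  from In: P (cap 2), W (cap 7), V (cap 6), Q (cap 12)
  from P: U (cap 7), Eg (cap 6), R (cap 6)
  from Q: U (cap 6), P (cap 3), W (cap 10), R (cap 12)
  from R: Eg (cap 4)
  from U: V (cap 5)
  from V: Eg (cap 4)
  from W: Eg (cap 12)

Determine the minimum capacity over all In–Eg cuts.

Augment In→P→Eg: bottleneck 2, flow now 2.
Augment In→V→Eg: bottleneck 4, flow now 6.
Augment In→W→Eg: bottleneck 7, flow now 13.
Augment In→Q→P→Eg: bottleneck 3, flow now 16.
Augment In→Q→R→Eg: bottleneck 4, flow now 20.
Augment In→Q→W→Eg: bottleneck 5, flow now 25.
No augmenting path remains; maximum flow = 25.
By max-flow min-cut, the minimum cut capacity equals the max flow.
In the residual graph, reachable from In: {In, V}.
Min-cut edges: In→P (2), In→Q (12), In→W (7), V→Eg (4); capacity 2 + 12 + 7 + 4 = 25.

25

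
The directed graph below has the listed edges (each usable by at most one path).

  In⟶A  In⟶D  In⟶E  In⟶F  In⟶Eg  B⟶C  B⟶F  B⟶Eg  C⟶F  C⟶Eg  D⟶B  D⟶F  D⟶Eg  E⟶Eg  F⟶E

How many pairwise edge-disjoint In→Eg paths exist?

Assign every edge capacity 1; by Menger, the answer equals the max flow.
Path In→Eg (+1); total 1.
Path In→D→Eg (+1); total 2.
Path In→E→Eg (+1); total 3.
No residual In→Eg path; max flow = 3.
Certifying cut of size 3: {E→Eg, In→D, In→Eg}.

3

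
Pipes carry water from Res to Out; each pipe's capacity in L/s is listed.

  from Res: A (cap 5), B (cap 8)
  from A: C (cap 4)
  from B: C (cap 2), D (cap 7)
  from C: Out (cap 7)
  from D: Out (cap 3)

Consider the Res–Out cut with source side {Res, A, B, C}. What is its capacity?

14

Edges leaving {Res, A, B, C}: B→D (7), C→Out (7).
Cut capacity = 7 + 7 = 14.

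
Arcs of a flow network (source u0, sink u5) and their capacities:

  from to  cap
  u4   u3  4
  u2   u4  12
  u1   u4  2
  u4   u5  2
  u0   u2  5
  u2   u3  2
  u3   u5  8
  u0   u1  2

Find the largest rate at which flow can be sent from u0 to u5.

7

Augment u0→u1→u4→u5: bottleneck 2, flow now 2.
Augment u0→u2→u3→u5: bottleneck 2, flow now 4.
Augment u0→u2→u4→u3→u5: bottleneck 3, flow now 7.
No augmenting path remains; maximum flow = 7.
In the residual graph, reachable from u0: {u0}.
Min-cut edges: u0→u1 (2), u0→u2 (5); capacity 2 + 5 = 7.
This cut is saturated, so no flow can exceed 7.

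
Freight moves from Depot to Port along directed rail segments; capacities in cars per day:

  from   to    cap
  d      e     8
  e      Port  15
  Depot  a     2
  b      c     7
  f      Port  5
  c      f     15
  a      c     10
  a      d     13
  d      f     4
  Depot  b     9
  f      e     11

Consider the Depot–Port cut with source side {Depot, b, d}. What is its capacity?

Edges leaving {Depot, b, d}: Depot→a (2), b→c (7), d→e (8), d→f (4).
Cut capacity = 2 + 7 + 8 + 4 = 21.

21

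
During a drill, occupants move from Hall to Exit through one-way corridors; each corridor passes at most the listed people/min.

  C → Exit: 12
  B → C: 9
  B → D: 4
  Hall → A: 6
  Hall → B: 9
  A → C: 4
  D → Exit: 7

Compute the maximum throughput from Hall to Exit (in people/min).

Augment Hall→A→C→Exit: bottleneck 4, flow now 4.
Augment Hall→B→C→Exit: bottleneck 8, flow now 12.
Augment Hall→B→D→Exit: bottleneck 1, flow now 13.
No augmenting path remains; maximum flow = 13.
In the residual graph, reachable from Hall: {Hall, A}.
Min-cut edges: Hall→B (9), A→C (4); capacity 9 + 4 = 13.
This cut is saturated, so no flow can exceed 13.

13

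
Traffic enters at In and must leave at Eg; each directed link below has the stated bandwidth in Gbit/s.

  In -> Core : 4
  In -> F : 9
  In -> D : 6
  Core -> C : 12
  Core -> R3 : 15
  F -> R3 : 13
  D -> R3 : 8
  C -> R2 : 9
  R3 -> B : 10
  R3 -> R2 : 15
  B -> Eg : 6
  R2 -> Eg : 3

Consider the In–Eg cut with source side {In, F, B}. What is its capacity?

29

Edges leaving {In, F, B}: In→Core (4), In→D (6), F→R3 (13), B→Eg (6).
Cut capacity = 4 + 6 + 13 + 6 = 29.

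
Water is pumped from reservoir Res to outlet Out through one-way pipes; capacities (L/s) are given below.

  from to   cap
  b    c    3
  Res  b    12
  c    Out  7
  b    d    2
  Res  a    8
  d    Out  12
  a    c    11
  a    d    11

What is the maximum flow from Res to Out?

Augment Res→a→c→Out: bottleneck 7, flow now 7.
Augment Res→a→d→Out: bottleneck 1, flow now 8.
Augment Res→b→d→Out: bottleneck 2, flow now 10.
Augment Res→b→c→a→d→Out: bottleneck 3, flow now 13. (uses reverse residual edge)
No augmenting path remains; maximum flow = 13.
In the residual graph, reachable from Res: {Res, b}.
Min-cut edges: Res→a (8), b→c (3), b→d (2); capacity 8 + 3 + 2 = 13.
This cut is saturated, so no flow can exceed 13.

13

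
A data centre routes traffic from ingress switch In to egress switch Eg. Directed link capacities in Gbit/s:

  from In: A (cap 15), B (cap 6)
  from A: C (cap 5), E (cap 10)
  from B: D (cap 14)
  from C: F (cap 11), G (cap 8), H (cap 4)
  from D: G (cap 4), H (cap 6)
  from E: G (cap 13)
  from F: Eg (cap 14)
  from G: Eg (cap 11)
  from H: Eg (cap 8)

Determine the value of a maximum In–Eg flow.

Augment In→A→C→F→Eg: bottleneck 5, flow now 5.
Augment In→A→E→G→Eg: bottleneck 10, flow now 15.
Augment In→B→D→G→Eg: bottleneck 1, flow now 16.
Augment In→B→D→H→Eg: bottleneck 5, flow now 21.
No augmenting path remains; maximum flow = 21.
In the residual graph, reachable from In: {In}.
Min-cut edges: In→A (15), In→B (6); capacity 15 + 6 = 21.
This cut is saturated, so no flow can exceed 21.

21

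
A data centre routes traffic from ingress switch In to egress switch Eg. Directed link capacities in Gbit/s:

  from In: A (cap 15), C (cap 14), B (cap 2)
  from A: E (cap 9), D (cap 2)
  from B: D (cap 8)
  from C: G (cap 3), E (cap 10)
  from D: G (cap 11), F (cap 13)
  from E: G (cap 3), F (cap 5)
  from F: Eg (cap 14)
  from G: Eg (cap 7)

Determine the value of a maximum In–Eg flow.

Augment In→C→G→Eg: bottleneck 3, flow now 3.
Augment In→A→D→F→Eg: bottleneck 2, flow now 5.
Augment In→A→E→F→Eg: bottleneck 5, flow now 10.
Augment In→A→E→G→Eg: bottleneck 3, flow now 13.
Augment In→B→D→F→Eg: bottleneck 2, flow now 15.
No augmenting path remains; maximum flow = 15.
In the residual graph, reachable from In: {In, A, C, E}.
Min-cut edges: In→B (2), A→D (2), C→G (3), E→F (5), E→G (3); capacity 2 + 2 + 3 + 5 + 3 = 15.
This cut is saturated, so no flow can exceed 15.

15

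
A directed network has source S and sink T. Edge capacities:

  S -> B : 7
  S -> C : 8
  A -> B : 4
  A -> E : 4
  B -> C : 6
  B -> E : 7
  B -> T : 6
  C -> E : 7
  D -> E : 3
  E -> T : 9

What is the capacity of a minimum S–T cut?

Augment S→B→T: bottleneck 6, flow now 6.
Augment S→B→E→T: bottleneck 1, flow now 7.
Augment S→C→E→T: bottleneck 7, flow now 14.
No augmenting path remains; maximum flow = 14.
By max-flow min-cut, the minimum cut capacity equals the max flow.
In the residual graph, reachable from S: {S, C}.
Min-cut edges: S→B (7), C→E (7); capacity 7 + 7 = 14.

14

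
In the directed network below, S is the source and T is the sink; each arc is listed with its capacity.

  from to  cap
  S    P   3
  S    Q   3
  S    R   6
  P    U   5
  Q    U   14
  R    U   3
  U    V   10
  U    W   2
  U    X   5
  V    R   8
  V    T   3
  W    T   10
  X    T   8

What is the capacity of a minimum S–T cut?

9

Augment S→P→U→V→T: bottleneck 3, flow now 3.
Augment S→Q→U→W→T: bottleneck 2, flow now 5.
Augment S→Q→U→X→T: bottleneck 1, flow now 6.
Augment S→R→U→X→T: bottleneck 3, flow now 9.
No augmenting path remains; maximum flow = 9.
By max-flow min-cut, the minimum cut capacity equals the max flow.
In the residual graph, reachable from S: {S, R}.
Min-cut edges: S→P (3), S→Q (3), R→U (3); capacity 3 + 3 + 3 = 9.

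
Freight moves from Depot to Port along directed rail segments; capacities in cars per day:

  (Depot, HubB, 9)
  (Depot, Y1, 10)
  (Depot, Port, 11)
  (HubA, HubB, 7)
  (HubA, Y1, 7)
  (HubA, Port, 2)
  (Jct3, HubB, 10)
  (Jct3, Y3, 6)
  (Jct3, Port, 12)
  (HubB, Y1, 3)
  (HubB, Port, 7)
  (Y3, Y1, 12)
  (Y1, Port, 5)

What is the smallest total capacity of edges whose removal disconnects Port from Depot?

23

Augment Depot→Port: bottleneck 11, flow now 11.
Augment Depot→HubB→Port: bottleneck 7, flow now 18.
Augment Depot→Y1→Port: bottleneck 5, flow now 23.
No augmenting path remains; maximum flow = 23.
By max-flow min-cut, the minimum cut capacity equals the max flow.
In the residual graph, reachable from Depot: {Depot, HubB, Y1}.
Min-cut edges: Depot→Port (11), HubB→Port (7), Y1→Port (5); capacity 11 + 7 + 5 = 23.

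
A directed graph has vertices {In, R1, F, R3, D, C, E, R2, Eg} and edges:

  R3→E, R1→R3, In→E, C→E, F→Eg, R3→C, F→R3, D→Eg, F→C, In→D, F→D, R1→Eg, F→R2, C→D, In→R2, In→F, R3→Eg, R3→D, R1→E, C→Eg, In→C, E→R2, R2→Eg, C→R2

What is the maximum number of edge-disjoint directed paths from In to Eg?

Assign every edge capacity 1; by Menger, the answer equals the max flow.
Path In→F→Eg (+1); total 1.
Path In→D→Eg (+1); total 2.
Path In→C→Eg (+1); total 3.
Path In→R2→Eg (+1); total 4.
No residual In→Eg path; max flow = 4.
Certifying cut of size 4: {In→C, In→D, In→F, R2→Eg}.

4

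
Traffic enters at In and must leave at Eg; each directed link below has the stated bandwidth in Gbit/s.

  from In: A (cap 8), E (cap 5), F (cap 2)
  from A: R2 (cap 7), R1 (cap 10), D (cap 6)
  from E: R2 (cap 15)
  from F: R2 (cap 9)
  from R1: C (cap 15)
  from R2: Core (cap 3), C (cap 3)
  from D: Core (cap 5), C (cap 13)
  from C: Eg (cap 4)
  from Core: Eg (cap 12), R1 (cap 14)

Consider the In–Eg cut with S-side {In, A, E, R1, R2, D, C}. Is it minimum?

No — its capacity is 14, but the minimum cut has capacity 12.

Given cut capacity: 2 + 3 + 5 + 4 = 14.
Augment In→A→R1→C→Eg: bottleneck 4, flow now 4.
Augment In→A→R2→Core→Eg: bottleneck 3, flow now 7.
Augment In→A→D→Core→Eg: bottleneck 1, flow now 8.
Augment In→E→R2→A→D→Core→Eg: bottleneck 3, flow now 11. (uses reverse residual edge)
Augment In→E→R2→C→R1→A→D→Core→Eg: bottleneck 1, flow now 12. (uses reverse residual edge)
No augmenting path remains; maximum flow = 12.
In the residual graph, reachable from In: {In, A, E, F, R1, R2, D, C}.
Min-cut edges: R2→Core (3), D→Core (5), C→Eg (4); capacity 3 + 5 + 4 = 12.
Cut capacity 14 exceeds the max flow 12, so it is not minimum.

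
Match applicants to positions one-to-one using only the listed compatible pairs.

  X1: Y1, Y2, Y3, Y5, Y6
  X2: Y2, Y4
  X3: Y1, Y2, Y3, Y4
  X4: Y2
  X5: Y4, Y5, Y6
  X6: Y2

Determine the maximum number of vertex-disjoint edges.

Unit-capacity flow: source→left, listed edges, right→sink; max matching = max flow.
Augmenting path X1→Y1 (+1); matched 1.
Augmenting path X2→Y2 (+1); matched 2.
Augmenting path X3→Y3 (+1); matched 3.
Augmenting path X5→Y4 (+1); matched 4.
Augmenting path X4→Y2→X2→Y4→X5→Y5 (+1); matched 5.
No augmenting path remains; maximum matching = 5.
König certificate: {X1, X2, X3, X5, Y2} is a vertex cover of size 5 (every listed pair touches it), so no matching can be larger.

5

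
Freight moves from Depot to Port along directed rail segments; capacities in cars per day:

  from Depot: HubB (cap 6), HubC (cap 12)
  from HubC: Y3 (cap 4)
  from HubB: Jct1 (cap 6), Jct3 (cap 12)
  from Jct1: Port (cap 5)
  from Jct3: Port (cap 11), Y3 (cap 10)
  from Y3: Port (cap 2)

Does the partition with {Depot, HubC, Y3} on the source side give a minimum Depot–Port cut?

Given cut capacity: 6 + 2 = 8.
Augment Depot→HubC→Y3→Port: bottleneck 2, flow now 2.
Augment Depot→HubB→Jct1→Port: bottleneck 5, flow now 7.
Augment Depot→HubB→Jct3→Port: bottleneck 1, flow now 8.
No augmenting path remains; maximum flow = 8.
Cut capacity 8 equals the max flow, so it is a minimum cut.

Yes — it is a minimum cut (capacity 8).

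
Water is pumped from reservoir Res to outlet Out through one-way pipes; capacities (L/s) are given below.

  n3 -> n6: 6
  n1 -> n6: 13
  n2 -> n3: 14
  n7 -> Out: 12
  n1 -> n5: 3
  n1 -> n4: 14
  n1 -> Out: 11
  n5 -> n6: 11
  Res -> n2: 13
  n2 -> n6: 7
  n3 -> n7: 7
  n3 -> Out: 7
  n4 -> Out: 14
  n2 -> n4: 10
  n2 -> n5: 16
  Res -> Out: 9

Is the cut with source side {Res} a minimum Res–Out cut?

Yes — it is a minimum cut (capacity 22).

Given cut capacity: 13 + 9 = 22.
Augment Res→Out: bottleneck 9, flow now 9.
Augment Res→n2→n3→Out: bottleneck 7, flow now 16.
Augment Res→n2→n4→Out: bottleneck 6, flow now 22.
No augmenting path remains; maximum flow = 22.
Cut capacity 22 equals the max flow, so it is a minimum cut.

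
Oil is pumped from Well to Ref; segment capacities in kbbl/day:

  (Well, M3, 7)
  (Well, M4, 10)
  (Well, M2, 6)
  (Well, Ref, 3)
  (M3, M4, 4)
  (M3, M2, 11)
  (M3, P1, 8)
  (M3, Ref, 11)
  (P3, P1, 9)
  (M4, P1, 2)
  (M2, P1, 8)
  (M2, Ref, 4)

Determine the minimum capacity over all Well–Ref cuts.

14

Augment Well→Ref: bottleneck 3, flow now 3.
Augment Well→M3→Ref: bottleneck 7, flow now 10.
Augment Well→M2→Ref: bottleneck 4, flow now 14.
No augmenting path remains; maximum flow = 14.
By max-flow min-cut, the minimum cut capacity equals the max flow.
In the residual graph, reachable from Well: {Well, M4, M2, P1}.
Min-cut edges: Well→M3 (7), Well→Ref (3), M2→Ref (4); capacity 7 + 3 + 4 = 14.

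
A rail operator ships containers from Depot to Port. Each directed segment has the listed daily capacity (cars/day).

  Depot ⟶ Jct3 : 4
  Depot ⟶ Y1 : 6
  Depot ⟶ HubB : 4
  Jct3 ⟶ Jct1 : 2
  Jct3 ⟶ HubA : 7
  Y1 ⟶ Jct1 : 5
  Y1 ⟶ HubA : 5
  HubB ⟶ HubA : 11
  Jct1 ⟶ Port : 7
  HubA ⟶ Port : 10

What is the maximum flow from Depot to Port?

Augment Depot→Jct3→Jct1→Port: bottleneck 2, flow now 2.
Augment Depot→Jct3→HubA→Port: bottleneck 2, flow now 4.
Augment Depot→Y1→Jct1→Port: bottleneck 5, flow now 9.
Augment Depot→Y1→HubA→Port: bottleneck 1, flow now 10.
Augment Depot→HubB→HubA→Port: bottleneck 4, flow now 14.
No augmenting path remains; maximum flow = 14.
In the residual graph, reachable from Depot: {Depot}.
Min-cut edges: Depot→Jct3 (4), Depot→Y1 (6), Depot→HubB (4); capacity 4 + 6 + 4 = 14.
This cut is saturated, so no flow can exceed 14.

14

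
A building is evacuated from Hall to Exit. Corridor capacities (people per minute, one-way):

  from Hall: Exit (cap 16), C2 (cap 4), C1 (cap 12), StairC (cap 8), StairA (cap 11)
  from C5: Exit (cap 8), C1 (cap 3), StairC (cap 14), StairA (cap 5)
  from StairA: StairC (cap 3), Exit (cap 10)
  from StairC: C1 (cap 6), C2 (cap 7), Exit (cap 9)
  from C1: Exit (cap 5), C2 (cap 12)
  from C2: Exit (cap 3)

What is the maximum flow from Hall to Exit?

Augment Hall→Exit: bottleneck 16, flow now 16.
Augment Hall→StairA→Exit: bottleneck 10, flow now 26.
Augment Hall→StairC→Exit: bottleneck 8, flow now 34.
Augment Hall→C1→Exit: bottleneck 5, flow now 39.
Augment Hall→C2→Exit: bottleneck 3, flow now 42.
Augment Hall→StairA→StairC→Exit: bottleneck 1, flow now 43.
No augmenting path remains; maximum flow = 43.
In the residual graph, reachable from Hall: {Hall, C1, C2}.
Min-cut edges: Hall→StairA (11), Hall→StairC (8), Hall→Exit (16), C1→Exit (5), C2→Exit (3); capacity 11 + 8 + 16 + 5 + 3 = 43.
This cut is saturated, so no flow can exceed 43.

43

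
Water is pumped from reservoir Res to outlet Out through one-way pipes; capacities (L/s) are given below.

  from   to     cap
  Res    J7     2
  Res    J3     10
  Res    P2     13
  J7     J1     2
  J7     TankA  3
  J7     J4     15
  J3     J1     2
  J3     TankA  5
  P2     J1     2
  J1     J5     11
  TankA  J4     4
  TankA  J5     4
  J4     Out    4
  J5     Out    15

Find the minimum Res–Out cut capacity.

11

Augment Res→J7→J4→Out: bottleneck 2, flow now 2.
Augment Res→J3→J1→J5→Out: bottleneck 2, flow now 4.
Augment Res→J3→TankA→J4→Out: bottleneck 2, flow now 6.
Augment Res→J3→TankA→J5→Out: bottleneck 3, flow now 9.
Augment Res→P2→J1→J5→Out: bottleneck 2, flow now 11.
No augmenting path remains; maximum flow = 11.
By max-flow min-cut, the minimum cut capacity equals the max flow.
In the residual graph, reachable from Res: {Res, J3, P2}.
Min-cut edges: Res→J7 (2), J3→J1 (2), J3→TankA (5), P2→J1 (2); capacity 2 + 2 + 5 + 2 = 11.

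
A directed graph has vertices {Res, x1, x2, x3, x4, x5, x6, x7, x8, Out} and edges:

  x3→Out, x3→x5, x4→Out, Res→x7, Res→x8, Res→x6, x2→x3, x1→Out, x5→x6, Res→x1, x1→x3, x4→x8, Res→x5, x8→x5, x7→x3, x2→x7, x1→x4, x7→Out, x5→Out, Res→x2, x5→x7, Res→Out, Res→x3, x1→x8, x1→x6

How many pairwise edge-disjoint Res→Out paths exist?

5

Assign every edge capacity 1; by Menger, the answer equals the max flow.
Path Res→Out (+1); total 1.
Path Res→x1→Out (+1); total 2.
Path Res→x3→Out (+1); total 3.
Path Res→x5→Out (+1); total 4.
Path Res→x7→Out (+1); total 5.
No residual Res→Out path; max flow = 5.
Certifying cut of size 5: {Res→Out, Res→x1, x3→Out, x5→Out, x7→Out}.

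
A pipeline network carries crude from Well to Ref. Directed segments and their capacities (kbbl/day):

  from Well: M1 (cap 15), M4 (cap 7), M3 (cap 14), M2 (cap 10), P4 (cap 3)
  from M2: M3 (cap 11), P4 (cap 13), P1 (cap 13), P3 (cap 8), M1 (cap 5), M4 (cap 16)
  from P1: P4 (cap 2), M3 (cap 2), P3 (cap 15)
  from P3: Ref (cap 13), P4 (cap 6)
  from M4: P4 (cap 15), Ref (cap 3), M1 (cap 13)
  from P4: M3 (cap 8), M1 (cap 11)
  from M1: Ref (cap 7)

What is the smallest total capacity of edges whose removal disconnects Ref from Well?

Augment Well→M4→Ref: bottleneck 3, flow now 3.
Augment Well→M1→Ref: bottleneck 7, flow now 10.
Augment Well→M2→P3→Ref: bottleneck 8, flow now 18.
Augment Well→M2→P1→P3→Ref: bottleneck 2, flow now 20.
No augmenting path remains; maximum flow = 20.
By max-flow min-cut, the minimum cut capacity equals the max flow.
In the residual graph, reachable from Well: {Well, M4, P4, M3, M1}.
Min-cut edges: Well→M2 (10), M4→Ref (3), M1→Ref (7); capacity 10 + 3 + 7 = 20.

20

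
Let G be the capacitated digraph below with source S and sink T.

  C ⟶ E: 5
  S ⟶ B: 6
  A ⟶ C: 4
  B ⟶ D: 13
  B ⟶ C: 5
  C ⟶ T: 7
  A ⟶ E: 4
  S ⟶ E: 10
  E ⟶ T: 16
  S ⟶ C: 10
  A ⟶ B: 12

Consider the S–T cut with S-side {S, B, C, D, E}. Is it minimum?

Given cut capacity: 7 + 16 = 23.
Augment S→C→T: bottleneck 7, flow now 7.
Augment S→E→T: bottleneck 10, flow now 17.
Augment S→C→E→T: bottleneck 3, flow now 20.
Augment S→B→C→E→T: bottleneck 2, flow now 22.
No augmenting path remains; maximum flow = 22.
In the residual graph, reachable from S: {S, B, C, D}.
Min-cut edges: S→E (10), C→E (5), C→T (7); capacity 10 + 5 + 7 = 22.
Cut capacity 23 exceeds the max flow 22, so it is not minimum.

No — its capacity is 23, but the minimum cut has capacity 22.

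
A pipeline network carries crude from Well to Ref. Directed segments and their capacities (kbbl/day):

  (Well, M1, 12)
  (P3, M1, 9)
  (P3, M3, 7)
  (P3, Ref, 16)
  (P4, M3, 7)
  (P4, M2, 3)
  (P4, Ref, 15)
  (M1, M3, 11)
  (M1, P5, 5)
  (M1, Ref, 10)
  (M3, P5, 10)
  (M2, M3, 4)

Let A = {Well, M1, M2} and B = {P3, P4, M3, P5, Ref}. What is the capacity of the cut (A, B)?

30

Edges leaving {Well, M1, M2}: M1→M3 (11), M1→P5 (5), M1→Ref (10), M2→M3 (4).
Cut capacity = 11 + 5 + 10 + 4 = 30.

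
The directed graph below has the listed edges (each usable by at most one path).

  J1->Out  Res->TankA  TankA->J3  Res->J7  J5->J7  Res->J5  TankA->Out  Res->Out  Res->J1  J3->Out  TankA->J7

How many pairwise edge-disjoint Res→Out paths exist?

Assign every edge capacity 1; by Menger, the answer equals the max flow.
Path Res→Out (+1); total 1.
Path Res→TankA→Out (+1); total 2.
Path Res→J1→Out (+1); total 3.
No residual Res→Out path; max flow = 3.
Certifying cut of size 3: {Res→J1, Res→Out, Res→TankA}.

3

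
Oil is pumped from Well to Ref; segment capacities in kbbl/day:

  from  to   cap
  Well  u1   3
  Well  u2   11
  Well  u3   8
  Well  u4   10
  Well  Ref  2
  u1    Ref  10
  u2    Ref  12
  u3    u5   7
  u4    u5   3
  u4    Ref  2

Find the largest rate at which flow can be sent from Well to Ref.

Augment Well→Ref: bottleneck 2, flow now 2.
Augment Well→u1→Ref: bottleneck 3, flow now 5.
Augment Well→u2→Ref: bottleneck 11, flow now 16.
Augment Well→u4→Ref: bottleneck 2, flow now 18.
No augmenting path remains; maximum flow = 18.
In the residual graph, reachable from Well: {Well, u3, u4, u5}.
Min-cut edges: Well→u1 (3), Well→u2 (11), Well→Ref (2), u4→Ref (2); capacity 3 + 11 + 2 + 2 = 18.
This cut is saturated, so no flow can exceed 18.

18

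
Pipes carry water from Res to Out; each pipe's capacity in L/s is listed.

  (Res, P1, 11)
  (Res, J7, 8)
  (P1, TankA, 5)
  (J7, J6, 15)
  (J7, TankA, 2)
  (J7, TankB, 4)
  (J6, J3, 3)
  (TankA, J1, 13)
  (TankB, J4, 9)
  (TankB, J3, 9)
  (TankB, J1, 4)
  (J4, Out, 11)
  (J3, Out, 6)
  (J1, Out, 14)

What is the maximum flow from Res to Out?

13

Augment Res→P1→TankA→J1→Out: bottleneck 5, flow now 5.
Augment Res→J7→J6→J3→Out: bottleneck 3, flow now 8.
Augment Res→J7→TankA→J1→Out: bottleneck 2, flow now 10.
Augment Res→J7→TankB→J4→Out: bottleneck 3, flow now 13.
No augmenting path remains; maximum flow = 13.
In the residual graph, reachable from Res: {Res, P1}.
Min-cut edges: Res→J7 (8), P1→TankA (5); capacity 8 + 5 = 13.
This cut is saturated, so no flow can exceed 13.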